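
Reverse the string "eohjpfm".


Input: eohjpfm
Reading characters right to left:
  Position 6: 'm'
  Position 5: 'f'
  Position 4: 'p'
  Position 3: 'j'
  Position 2: 'h'
  Position 1: 'o'
  Position 0: 'e'
Reversed: mfpjhoe

mfpjhoe


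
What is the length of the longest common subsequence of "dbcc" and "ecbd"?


LCS of "dbcc" and "ecbd"
DP table:
           e    c    b    d
      0    0    0    0    0
  d   0    0    0    0    1
  b   0    0    0    1    1
  c   0    0    1    1    1
  c   0    0    1    1    1
LCS length = dp[4][4] = 1

1


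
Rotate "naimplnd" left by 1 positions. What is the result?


Input: "naimplnd", rotate left by 1
First 1 characters: "n"
Remaining characters: "aimplnd"
Concatenate remaining + first: "aimplnd" + "n" = "aimplndn"

aimplndn


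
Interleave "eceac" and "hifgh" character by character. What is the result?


Interleaving "eceac" and "hifgh":
  Position 0: 'e' from first, 'h' from second => "eh"
  Position 1: 'c' from first, 'i' from second => "ci"
  Position 2: 'e' from first, 'f' from second => "ef"
  Position 3: 'a' from first, 'g' from second => "ag"
  Position 4: 'c' from first, 'h' from second => "ch"
Result: ehciefagch

ehciefagch


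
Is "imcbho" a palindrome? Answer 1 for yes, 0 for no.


Input: imcbho
Reversed: ohbcmi
  Compare pos 0 ('i') with pos 5 ('o'): MISMATCH
  Compare pos 1 ('m') with pos 4 ('h'): MISMATCH
  Compare pos 2 ('c') with pos 3 ('b'): MISMATCH
Result: not a palindrome

0


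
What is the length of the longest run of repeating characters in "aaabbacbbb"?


Input: "aaabbacbbb"
Scanning for longest run:
  Position 1 ('a'): continues run of 'a', length=2
  Position 2 ('a'): continues run of 'a', length=3
  Position 3 ('b'): new char, reset run to 1
  Position 4 ('b'): continues run of 'b', length=2
  Position 5 ('a'): new char, reset run to 1
  Position 6 ('c'): new char, reset run to 1
  Position 7 ('b'): new char, reset run to 1
  Position 8 ('b'): continues run of 'b', length=2
  Position 9 ('b'): continues run of 'b', length=3
Longest run: 'a' with length 3

3


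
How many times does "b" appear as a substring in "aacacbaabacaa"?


Searching for "b" in "aacacbaabacaa"
Scanning each position:
  Position 0: "a" => no
  Position 1: "a" => no
  Position 2: "c" => no
  Position 3: "a" => no
  Position 4: "c" => no
  Position 5: "b" => MATCH
  Position 6: "a" => no
  Position 7: "a" => no
  Position 8: "b" => MATCH
  Position 9: "a" => no
  Position 10: "c" => no
  Position 11: "a" => no
  Position 12: "a" => no
Total occurrences: 2

2


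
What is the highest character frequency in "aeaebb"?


Input: aeaebb
Character counts:
  'a': 2
  'b': 2
  'e': 2
Maximum frequency: 2

2


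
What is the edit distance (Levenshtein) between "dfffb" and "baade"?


Computing edit distance: "dfffb" -> "baade"
DP table:
           b    a    a    d    e
      0    1    2    3    4    5
  d   1    1    2    3    3    4
  f   2    2    2    3    4    4
  f   3    3    3    3    4    5
  f   4    4    4    4    4    5
  b   5    4    5    5    5    5
Edit distance = dp[5][5] = 5

5


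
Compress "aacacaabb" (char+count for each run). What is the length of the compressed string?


Input: aacacaabb
Runs:
  'a' x 2 => "a2"
  'c' x 1 => "c1"
  'a' x 1 => "a1"
  'c' x 1 => "c1"
  'a' x 2 => "a2"
  'b' x 2 => "b2"
Compressed: "a2c1a1c1a2b2"
Compressed length: 12

12


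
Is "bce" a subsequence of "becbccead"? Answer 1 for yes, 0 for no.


Check if "bce" is a subsequence of "becbccead"
Greedy scan:
  Position 0 ('b'): matches sub[0] = 'b'
  Position 1 ('e'): no match needed
  Position 2 ('c'): matches sub[1] = 'c'
  Position 3 ('b'): no match needed
  Position 4 ('c'): no match needed
  Position 5 ('c'): no match needed
  Position 6 ('e'): matches sub[2] = 'e'
  Position 7 ('a'): no match needed
  Position 8 ('d'): no match needed
All 3 characters matched => is a subsequence

1


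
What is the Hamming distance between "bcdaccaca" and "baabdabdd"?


Comparing "bcdaccaca" and "baabdabdd" position by position:
  Position 0: 'b' vs 'b' => same
  Position 1: 'c' vs 'a' => differ
  Position 2: 'd' vs 'a' => differ
  Position 3: 'a' vs 'b' => differ
  Position 4: 'c' vs 'd' => differ
  Position 5: 'c' vs 'a' => differ
  Position 6: 'a' vs 'b' => differ
  Position 7: 'c' vs 'd' => differ
  Position 8: 'a' vs 'd' => differ
Total differences (Hamming distance): 8

8


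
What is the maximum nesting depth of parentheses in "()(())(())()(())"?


Input: "()(())(())()(())"
Tracking depth:
  Position 0 '(': depth becomes 1
  Position 1 ')': depth becomes 0
  Position 2 '(': depth becomes 1
  Position 3 '(': depth becomes 2
  Position 4 ')': depth becomes 1
  Position 5 ')': depth becomes 0
  Position 6 '(': depth becomes 1
  Position 7 '(': depth becomes 2
  Position 8 ')': depth becomes 1
  Position 9 ')': depth becomes 0
  Position 10 '(': depth becomes 1
  Position 11 ')': depth becomes 0
  Position 12 '(': depth becomes 1
  Position 13 '(': depth becomes 2
  Position 14 ')': depth becomes 1
  Position 15 ')': depth becomes 0
Maximum depth reached: 2

2


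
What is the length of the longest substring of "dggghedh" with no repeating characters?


Input: "dggghedh"
Sliding window (track last position of each char):
  Position 0 ('d'): window [0,0] length 1 -- new best
  Position 1 ('g'): window [0,1] length 2 -- new best
  Position 2 ('g'): repeat (last at 1), move window start to 2
  Position 2 ('g'): window [2,2] length 1
  Position 3 ('g'): repeat (last at 2), move window start to 3
  Position 3 ('g'): window [3,3] length 1
  Position 4 ('h'): window [3,4] length 2
  Position 5 ('e'): window [3,5] length 3 -- new best
  Position 6 ('d'): window [3,6] length 4 -- new best
  Position 7 ('h'): repeat (last at 4), move window start to 5
  Position 7 ('h'): window [5,7] length 3
Longest substring with no repeats: "ghed" with length 4

4


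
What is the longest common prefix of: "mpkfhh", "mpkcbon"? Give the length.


Words: mpkfhh, mpkcbon
  Position 0: all 'm' => match
  Position 1: all 'p' => match
  Position 2: all 'k' => match
  Position 3: ('f', 'c') => mismatch, stop
LCP = "mpk" (length 3)

3


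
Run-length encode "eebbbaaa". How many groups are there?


Input: eebbbaaa
Scanning for consecutive runs:
  Group 1: 'e' x 2 (positions 0-1)
  Group 2: 'b' x 3 (positions 2-4)
  Group 3: 'a' x 3 (positions 5-7)
Total groups: 3

3


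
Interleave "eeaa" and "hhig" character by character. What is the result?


Interleaving "eeaa" and "hhig":
  Position 0: 'e' from first, 'h' from second => "eh"
  Position 1: 'e' from first, 'h' from second => "eh"
  Position 2: 'a' from first, 'i' from second => "ai"
  Position 3: 'a' from first, 'g' from second => "ag"
Result: ehehaiag

ehehaiag


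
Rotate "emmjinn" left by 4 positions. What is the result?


Input: "emmjinn", rotate left by 4
First 4 characters: "emmj"
Remaining characters: "inn"
Concatenate remaining + first: "inn" + "emmj" = "innemmj"

innemmj


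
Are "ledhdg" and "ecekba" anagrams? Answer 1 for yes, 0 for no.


Strings: "ledhdg", "ecekba"
Sorted first:  ddeghl
Sorted second: abceek
Differ at position 0: 'd' vs 'a' => not anagrams

0


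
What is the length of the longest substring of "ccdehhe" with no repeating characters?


Input: "ccdehhe"
Sliding window (track last position of each char):
  Position 0 ('c'): window [0,0] length 1 -- new best
  Position 1 ('c'): repeat (last at 0), move window start to 1
  Position 1 ('c'): window [1,1] length 1
  Position 2 ('d'): window [1,2] length 2 -- new best
  Position 3 ('e'): window [1,3] length 3 -- new best
  Position 4 ('h'): window [1,4] length 4 -- new best
  Position 5 ('h'): repeat (last at 4), move window start to 5
  Position 5 ('h'): window [5,5] length 1
  Position 6 ('e'): window [5,6] length 2
Longest substring with no repeats: "cdeh" with length 4

4


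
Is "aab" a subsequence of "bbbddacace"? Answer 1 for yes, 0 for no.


Check if "aab" is a subsequence of "bbbddacace"
Greedy scan:
  Position 0 ('b'): no match needed
  Position 1 ('b'): no match needed
  Position 2 ('b'): no match needed
  Position 3 ('d'): no match needed
  Position 4 ('d'): no match needed
  Position 5 ('a'): matches sub[0] = 'a'
  Position 6 ('c'): no match needed
  Position 7 ('a'): matches sub[1] = 'a'
  Position 8 ('c'): no match needed
  Position 9 ('e'): no match needed
Only matched 2/3 characters => not a subsequence

0


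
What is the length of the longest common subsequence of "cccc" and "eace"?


LCS of "cccc" and "eace"
DP table:
           e    a    c    e
      0    0    0    0    0
  c   0    0    0    1    1
  c   0    0    0    1    1
  c   0    0    0    1    1
  c   0    0    0    1    1
LCS length = dp[4][4] = 1

1


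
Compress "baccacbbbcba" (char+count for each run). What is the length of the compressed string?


Input: baccacbbbcba
Runs:
  'b' x 1 => "b1"
  'a' x 1 => "a1"
  'c' x 2 => "c2"
  'a' x 1 => "a1"
  'c' x 1 => "c1"
  'b' x 3 => "b3"
  'c' x 1 => "c1"
  'b' x 1 => "b1"
  'a' x 1 => "a1"
Compressed: "b1a1c2a1c1b3c1b1a1"
Compressed length: 18

18


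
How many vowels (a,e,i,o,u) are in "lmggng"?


Input: lmggng
Checking each character:
  'l' at position 0: consonant
  'm' at position 1: consonant
  'g' at position 2: consonant
  'g' at position 3: consonant
  'n' at position 4: consonant
  'g' at position 5: consonant
Total vowels: 0

0


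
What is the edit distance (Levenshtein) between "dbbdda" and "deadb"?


Computing edit distance: "dbbdda" -> "deadb"
DP table:
           d    e    a    d    b
      0    1    2    3    4    5
  d   1    0    1    2    3    4
  b   2    1    1    2    3    3
  b   3    2    2    2    3    3
  d   4    3    3    3    2    3
  d   5    4    4    4    3    3
  a   6    5    5    4    4    4
Edit distance = dp[6][5] = 4

4


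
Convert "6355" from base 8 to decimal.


Input: "6355" in base 8
Positional expansion:
  Digit '6' (value 6) x 8^3 = 3072
  Digit '3' (value 3) x 8^2 = 192
  Digit '5' (value 5) x 8^1 = 40
  Digit '5' (value 5) x 8^0 = 5
Sum = 3309

3309


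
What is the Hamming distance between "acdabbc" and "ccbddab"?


Comparing "acdabbc" and "ccbddab" position by position:
  Position 0: 'a' vs 'c' => differ
  Position 1: 'c' vs 'c' => same
  Position 2: 'd' vs 'b' => differ
  Position 3: 'a' vs 'd' => differ
  Position 4: 'b' vs 'd' => differ
  Position 5: 'b' vs 'a' => differ
  Position 6: 'c' vs 'b' => differ
Total differences (Hamming distance): 6

6


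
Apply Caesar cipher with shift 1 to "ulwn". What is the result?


Caesar cipher: shift "ulwn" by 1
  'u' (pos 20) + 1 = pos 21 = 'v'
  'l' (pos 11) + 1 = pos 12 = 'm'
  'w' (pos 22) + 1 = pos 23 = 'x'
  'n' (pos 13) + 1 = pos 14 = 'o'
Result: vmxo

vmxo


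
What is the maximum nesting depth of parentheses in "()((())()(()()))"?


Input: "()((())()(()()))"
Tracking depth:
  Position 0 '(': depth becomes 1
  Position 1 ')': depth becomes 0
  Position 2 '(': depth becomes 1
  Position 3 '(': depth becomes 2
  Position 4 '(': depth becomes 3
  Position 5 ')': depth becomes 2
  Position 6 ')': depth becomes 1
  Position 7 '(': depth becomes 2
  Position 8 ')': depth becomes 1
  Position 9 '(': depth becomes 2
  Position 10 '(': depth becomes 3
  Position 11 ')': depth becomes 2
  Position 12 '(': depth becomes 3
  Position 13 ')': depth becomes 2
  Position 14 ')': depth becomes 1
  Position 15 ')': depth becomes 0
Maximum depth reached: 3

3


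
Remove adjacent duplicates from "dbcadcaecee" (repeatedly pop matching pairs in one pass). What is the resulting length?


Input: dbcadcaecee
Stack-based adjacent duplicate removal:
  Read 'd': push. Stack: d
  Read 'b': push. Stack: db
  Read 'c': push. Stack: dbc
  Read 'a': push. Stack: dbca
  Read 'd': push. Stack: dbcad
  Read 'c': push. Stack: dbcadc
  Read 'a': push. Stack: dbcadca
  Read 'e': push. Stack: dbcadcae
  Read 'c': push. Stack: dbcadcaec
  Read 'e': push. Stack: dbcadcaece
  Read 'e': matches stack top 'e' => pop. Stack: dbcadcaec
Final stack: "dbcadcaec" (length 9)

9


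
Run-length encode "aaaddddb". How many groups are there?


Input: aaaddddb
Scanning for consecutive runs:
  Group 1: 'a' x 3 (positions 0-2)
  Group 2: 'd' x 4 (positions 3-6)
  Group 3: 'b' x 1 (positions 7-7)
Total groups: 3

3


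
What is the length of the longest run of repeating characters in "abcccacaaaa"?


Input: "abcccacaaaa"
Scanning for longest run:
  Position 1 ('b'): new char, reset run to 1
  Position 2 ('c'): new char, reset run to 1
  Position 3 ('c'): continues run of 'c', length=2
  Position 4 ('c'): continues run of 'c', length=3
  Position 5 ('a'): new char, reset run to 1
  Position 6 ('c'): new char, reset run to 1
  Position 7 ('a'): new char, reset run to 1
  Position 8 ('a'): continues run of 'a', length=2
  Position 9 ('a'): continues run of 'a', length=3
  Position 10 ('a'): continues run of 'a', length=4
Longest run: 'a' with length 4

4


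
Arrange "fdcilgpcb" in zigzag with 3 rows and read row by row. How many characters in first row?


Zigzag "fdcilgpcb" into 3 rows:
Placing characters:
  'f' => row 0
  'd' => row 1
  'c' => row 2
  'i' => row 1
  'l' => row 0
  'g' => row 1
  'p' => row 2
  'c' => row 1
  'b' => row 0
Rows:
  Row 0: "flb"
  Row 1: "digc"
  Row 2: "cp"
First row length: 3

3


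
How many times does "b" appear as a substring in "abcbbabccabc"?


Searching for "b" in "abcbbabccabc"
Scanning each position:
  Position 0: "a" => no
  Position 1: "b" => MATCH
  Position 2: "c" => no
  Position 3: "b" => MATCH
  Position 4: "b" => MATCH
  Position 5: "a" => no
  Position 6: "b" => MATCH
  Position 7: "c" => no
  Position 8: "c" => no
  Position 9: "a" => no
  Position 10: "b" => MATCH
  Position 11: "c" => no
Total occurrences: 5

5


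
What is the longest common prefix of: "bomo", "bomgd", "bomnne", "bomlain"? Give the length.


Words: bomo, bomgd, bomnne, bomlain
  Position 0: all 'b' => match
  Position 1: all 'o' => match
  Position 2: all 'm' => match
  Position 3: ('o', 'g', 'n', 'l') => mismatch, stop
LCP = "bom" (length 3)

3


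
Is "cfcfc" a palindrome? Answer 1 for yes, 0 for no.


Input: cfcfc
Reversed: cfcfc
  Compare pos 0 ('c') with pos 4 ('c'): match
  Compare pos 1 ('f') with pos 3 ('f'): match
Result: palindrome

1


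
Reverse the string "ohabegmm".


Input: ohabegmm
Reading characters right to left:
  Position 7: 'm'
  Position 6: 'm'
  Position 5: 'g'
  Position 4: 'e'
  Position 3: 'b'
  Position 2: 'a'
  Position 1: 'h'
  Position 0: 'o'
Reversed: mmgebaho

mmgebaho


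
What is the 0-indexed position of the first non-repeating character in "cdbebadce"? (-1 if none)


Input: cdbebadce
Character frequencies:
  'a': 1
  'b': 2
  'c': 2
  'd': 2
  'e': 2
Scanning left to right for freq == 1:
  Position 0 ('c'): freq=2, skip
  Position 1 ('d'): freq=2, skip
  Position 2 ('b'): freq=2, skip
  Position 3 ('e'): freq=2, skip
  Position 4 ('b'): freq=2, skip
  Position 5 ('a'): unique! => answer = 5

5


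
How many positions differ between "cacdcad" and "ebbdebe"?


Comparing "cacdcad" and "ebbdebe" position by position:
  Position 0: 'c' vs 'e' => DIFFER
  Position 1: 'a' vs 'b' => DIFFER
  Position 2: 'c' vs 'b' => DIFFER
  Position 3: 'd' vs 'd' => same
  Position 4: 'c' vs 'e' => DIFFER
  Position 5: 'a' vs 'b' => DIFFER
  Position 6: 'd' vs 'e' => DIFFER
Positions that differ: 6

6


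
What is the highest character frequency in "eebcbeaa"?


Input: eebcbeaa
Character counts:
  'a': 2
  'b': 2
  'c': 1
  'e': 3
Maximum frequency: 3

3


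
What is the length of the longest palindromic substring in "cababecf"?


Input: "cababecf"
Checking substrings for palindromes:
  [1:4] "aba" (len 3) => palindrome
  [2:5] "bab" (len 3) => palindrome
Longest palindromic substring: "aba" with length 3

3


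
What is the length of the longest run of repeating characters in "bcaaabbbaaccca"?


Input: "bcaaabbbaaccca"
Scanning for longest run:
  Position 1 ('c'): new char, reset run to 1
  Position 2 ('a'): new char, reset run to 1
  Position 3 ('a'): continues run of 'a', length=2
  Position 4 ('a'): continues run of 'a', length=3
  Position 5 ('b'): new char, reset run to 1
  Position 6 ('b'): continues run of 'b', length=2
  Position 7 ('b'): continues run of 'b', length=3
  Position 8 ('a'): new char, reset run to 1
  Position 9 ('a'): continues run of 'a', length=2
  Position 10 ('c'): new char, reset run to 1
  Position 11 ('c'): continues run of 'c', length=2
  Position 12 ('c'): continues run of 'c', length=3
  Position 13 ('a'): new char, reset run to 1
Longest run: 'a' with length 3

3


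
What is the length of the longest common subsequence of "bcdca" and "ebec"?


LCS of "bcdca" and "ebec"
DP table:
           e    b    e    c
      0    0    0    0    0
  b   0    0    1    1    1
  c   0    0    1    1    2
  d   0    0    1    1    2
  c   0    0    1    1    2
  a   0    0    1    1    2
LCS length = dp[5][4] = 2

2


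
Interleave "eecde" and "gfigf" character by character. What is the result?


Interleaving "eecde" and "gfigf":
  Position 0: 'e' from first, 'g' from second => "eg"
  Position 1: 'e' from first, 'f' from second => "ef"
  Position 2: 'c' from first, 'i' from second => "ci"
  Position 3: 'd' from first, 'g' from second => "dg"
  Position 4: 'e' from first, 'f' from second => "ef"
Result: egefcidgef

egefcidgef


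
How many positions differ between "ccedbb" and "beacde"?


Comparing "ccedbb" and "beacde" position by position:
  Position 0: 'c' vs 'b' => DIFFER
  Position 1: 'c' vs 'e' => DIFFER
  Position 2: 'e' vs 'a' => DIFFER
  Position 3: 'd' vs 'c' => DIFFER
  Position 4: 'b' vs 'd' => DIFFER
  Position 5: 'b' vs 'e' => DIFFER
Positions that differ: 6

6


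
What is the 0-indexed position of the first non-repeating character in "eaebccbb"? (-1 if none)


Input: eaebccbb
Character frequencies:
  'a': 1
  'b': 3
  'c': 2
  'e': 2
Scanning left to right for freq == 1:
  Position 0 ('e'): freq=2, skip
  Position 1 ('a'): unique! => answer = 1

1


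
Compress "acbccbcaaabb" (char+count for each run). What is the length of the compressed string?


Input: acbccbcaaabb
Runs:
  'a' x 1 => "a1"
  'c' x 1 => "c1"
  'b' x 1 => "b1"
  'c' x 2 => "c2"
  'b' x 1 => "b1"
  'c' x 1 => "c1"
  'a' x 3 => "a3"
  'b' x 2 => "b2"
Compressed: "a1c1b1c2b1c1a3b2"
Compressed length: 16

16


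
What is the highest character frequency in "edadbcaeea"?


Input: edadbcaeea
Character counts:
  'a': 3
  'b': 1
  'c': 1
  'd': 2
  'e': 3
Maximum frequency: 3

3


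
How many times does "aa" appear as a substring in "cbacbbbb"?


Searching for "aa" in "cbacbbbb"
Scanning each position:
  Position 0: "cb" => no
  Position 1: "ba" => no
  Position 2: "ac" => no
  Position 3: "cb" => no
  Position 4: "bb" => no
  Position 5: "bb" => no
  Position 6: "bb" => no
Total occurrences: 0

0


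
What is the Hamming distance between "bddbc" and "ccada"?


Comparing "bddbc" and "ccada" position by position:
  Position 0: 'b' vs 'c' => differ
  Position 1: 'd' vs 'c' => differ
  Position 2: 'd' vs 'a' => differ
  Position 3: 'b' vs 'd' => differ
  Position 4: 'c' vs 'a' => differ
Total differences (Hamming distance): 5

5


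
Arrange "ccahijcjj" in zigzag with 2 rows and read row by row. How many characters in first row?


Zigzag "ccahijcjj" into 2 rows:
Placing characters:
  'c' => row 0
  'c' => row 1
  'a' => row 0
  'h' => row 1
  'i' => row 0
  'j' => row 1
  'c' => row 0
  'j' => row 1
  'j' => row 0
Rows:
  Row 0: "caicj"
  Row 1: "chjj"
First row length: 5

5


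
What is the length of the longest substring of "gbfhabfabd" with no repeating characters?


Input: "gbfhabfabd"
Sliding window (track last position of each char):
  Position 0 ('g'): window [0,0] length 1 -- new best
  Position 1 ('b'): window [0,1] length 2 -- new best
  Position 2 ('f'): window [0,2] length 3 -- new best
  Position 3 ('h'): window [0,3] length 4 -- new best
  Position 4 ('a'): window [0,4] length 5 -- new best
  Position 5 ('b'): repeat (last at 1), move window start to 2
  Position 5 ('b'): window [2,5] length 4
  Position 6 ('f'): repeat (last at 2), move window start to 3
  Position 6 ('f'): window [3,6] length 4
  Position 7 ('a'): repeat (last at 4), move window start to 5
  Position 7 ('a'): window [5,7] length 3
  Position 8 ('b'): repeat (last at 5), move window start to 6
  Position 8 ('b'): window [6,8] length 3
  Position 9 ('d'): window [6,9] length 4
Longest substring with no repeats: "gbfha" with length 5

5


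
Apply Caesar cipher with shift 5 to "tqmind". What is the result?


Caesar cipher: shift "tqmind" by 5
  't' (pos 19) + 5 = pos 24 = 'y'
  'q' (pos 16) + 5 = pos 21 = 'v'
  'm' (pos 12) + 5 = pos 17 = 'r'
  'i' (pos 8) + 5 = pos 13 = 'n'
  'n' (pos 13) + 5 = pos 18 = 's'
  'd' (pos 3) + 5 = pos 8 = 'i'
Result: yvrnsi

yvrnsi


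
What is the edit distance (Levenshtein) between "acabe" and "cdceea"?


Computing edit distance: "acabe" -> "cdceea"
DP table:
           c    d    c    e    e    a
      0    1    2    3    4    5    6
  a   1    1    2    3    4    5    5
  c   2    1    2    2    3    4    5
  a   3    2    2    3    3    4    4
  b   4    3    3    3    4    4    5
  e   5    4    4    4    3    4    5
Edit distance = dp[5][6] = 5

5


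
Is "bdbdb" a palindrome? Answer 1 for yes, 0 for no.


Input: bdbdb
Reversed: bdbdb
  Compare pos 0 ('b') with pos 4 ('b'): match
  Compare pos 1 ('d') with pos 3 ('d'): match
Result: palindrome

1


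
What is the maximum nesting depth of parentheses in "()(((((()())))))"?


Input: "()(((((()())))))"
Tracking depth:
  Position 0 '(': depth becomes 1
  Position 1 ')': depth becomes 0
  Position 2 '(': depth becomes 1
  Position 3 '(': depth becomes 2
  Position 4 '(': depth becomes 3
  Position 5 '(': depth becomes 4
  Position 6 '(': depth becomes 5
  Position 7 '(': depth becomes 6
  Position 8 ')': depth becomes 5
  Position 9 '(': depth becomes 6
  Position 10 ')': depth becomes 5
  Position 11 ')': depth becomes 4
  Position 12 ')': depth becomes 3
  Position 13 ')': depth becomes 2
  Position 14 ')': depth becomes 1
  Position 15 ')': depth becomes 0
Maximum depth reached: 6

6


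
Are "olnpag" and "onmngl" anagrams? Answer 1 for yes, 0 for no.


Strings: "olnpag", "onmngl"
Sorted first:  aglnop
Sorted second: glmnno
Differ at position 0: 'a' vs 'g' => not anagrams

0


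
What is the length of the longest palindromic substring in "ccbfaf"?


Input: "ccbfaf"
Checking substrings for palindromes:
  [3:6] "faf" (len 3) => palindrome
  [0:2] "cc" (len 2) => palindrome
Longest palindromic substring: "faf" with length 3

3


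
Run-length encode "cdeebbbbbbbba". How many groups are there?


Input: cdeebbbbbbbba
Scanning for consecutive runs:
  Group 1: 'c' x 1 (positions 0-0)
  Group 2: 'd' x 1 (positions 1-1)
  Group 3: 'e' x 2 (positions 2-3)
  Group 4: 'b' x 8 (positions 4-11)
  Group 5: 'a' x 1 (positions 12-12)
Total groups: 5

5


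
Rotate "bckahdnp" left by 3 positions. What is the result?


Input: "bckahdnp", rotate left by 3
First 3 characters: "bck"
Remaining characters: "ahdnp"
Concatenate remaining + first: "ahdnp" + "bck" = "ahdnpbck"

ahdnpbck


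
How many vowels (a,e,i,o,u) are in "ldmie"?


Input: ldmie
Checking each character:
  'l' at position 0: consonant
  'd' at position 1: consonant
  'm' at position 2: consonant
  'i' at position 3: vowel (running total: 1)
  'e' at position 4: vowel (running total: 2)
Total vowels: 2

2


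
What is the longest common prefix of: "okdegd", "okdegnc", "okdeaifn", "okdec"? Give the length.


Words: okdegd, okdegnc, okdeaifn, okdec
  Position 0: all 'o' => match
  Position 1: all 'k' => match
  Position 2: all 'd' => match
  Position 3: all 'e' => match
  Position 4: ('g', 'g', 'a', 'c') => mismatch, stop
LCP = "okde" (length 4)

4


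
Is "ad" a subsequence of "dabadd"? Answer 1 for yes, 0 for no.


Check if "ad" is a subsequence of "dabadd"
Greedy scan:
  Position 0 ('d'): no match needed
  Position 1 ('a'): matches sub[0] = 'a'
  Position 2 ('b'): no match needed
  Position 3 ('a'): no match needed
  Position 4 ('d'): matches sub[1] = 'd'
  Position 5 ('d'): no match needed
All 2 characters matched => is a subsequence

1


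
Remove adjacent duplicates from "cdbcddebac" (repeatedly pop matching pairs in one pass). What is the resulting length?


Input: cdbcddebac
Stack-based adjacent duplicate removal:
  Read 'c': push. Stack: c
  Read 'd': push. Stack: cd
  Read 'b': push. Stack: cdb
  Read 'c': push. Stack: cdbc
  Read 'd': push. Stack: cdbcd
  Read 'd': matches stack top 'd' => pop. Stack: cdbc
  Read 'e': push. Stack: cdbce
  Read 'b': push. Stack: cdbceb
  Read 'a': push. Stack: cdbceba
  Read 'c': push. Stack: cdbcebac
Final stack: "cdbcebac" (length 8)

8


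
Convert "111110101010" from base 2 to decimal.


Input: "111110101010" in base 2
Positional expansion:
  Digit '1' (value 1) x 2^11 = 2048
  Digit '1' (value 1) x 2^10 = 1024
  Digit '1' (value 1) x 2^9 = 512
  Digit '1' (value 1) x 2^8 = 256
  Digit '1' (value 1) x 2^7 = 128
  Digit '0' (value 0) x 2^6 = 0
  Digit '1' (value 1) x 2^5 = 32
  Digit '0' (value 0) x 2^4 = 0
  Digit '1' (value 1) x 2^3 = 8
  Digit '0' (value 0) x 2^2 = 0
  Digit '1' (value 1) x 2^1 = 2
  Digit '0' (value 0) x 2^0 = 0
Sum = 4010

4010


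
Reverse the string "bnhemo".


Input: bnhemo
Reading characters right to left:
  Position 5: 'o'
  Position 4: 'm'
  Position 3: 'e'
  Position 2: 'h'
  Position 1: 'n'
  Position 0: 'b'
Reversed: omehnb

omehnb


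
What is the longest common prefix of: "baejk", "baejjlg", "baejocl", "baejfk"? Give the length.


Words: baejk, baejjlg, baejocl, baejfk
  Position 0: all 'b' => match
  Position 1: all 'a' => match
  Position 2: all 'e' => match
  Position 3: all 'j' => match
  Position 4: ('k', 'j', 'o', 'f') => mismatch, stop
LCP = "baej" (length 4)

4


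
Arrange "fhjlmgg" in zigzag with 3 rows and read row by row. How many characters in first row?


Zigzag "fhjlmgg" into 3 rows:
Placing characters:
  'f' => row 0
  'h' => row 1
  'j' => row 2
  'l' => row 1
  'm' => row 0
  'g' => row 1
  'g' => row 2
Rows:
  Row 0: "fm"
  Row 1: "hlg"
  Row 2: "jg"
First row length: 2

2


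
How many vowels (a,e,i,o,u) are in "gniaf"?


Input: gniaf
Checking each character:
  'g' at position 0: consonant
  'n' at position 1: consonant
  'i' at position 2: vowel (running total: 1)
  'a' at position 3: vowel (running total: 2)
  'f' at position 4: consonant
Total vowels: 2

2


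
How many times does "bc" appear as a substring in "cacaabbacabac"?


Searching for "bc" in "cacaabbacabac"
Scanning each position:
  Position 0: "ca" => no
  Position 1: "ac" => no
  Position 2: "ca" => no
  Position 3: "aa" => no
  Position 4: "ab" => no
  Position 5: "bb" => no
  Position 6: "ba" => no
  Position 7: "ac" => no
  Position 8: "ca" => no
  Position 9: "ab" => no
  Position 10: "ba" => no
  Position 11: "ac" => no
Total occurrences: 0

0


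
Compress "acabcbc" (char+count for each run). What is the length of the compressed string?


Input: acabcbc
Runs:
  'a' x 1 => "a1"
  'c' x 1 => "c1"
  'a' x 1 => "a1"
  'b' x 1 => "b1"
  'c' x 1 => "c1"
  'b' x 1 => "b1"
  'c' x 1 => "c1"
Compressed: "a1c1a1b1c1b1c1"
Compressed length: 14

14


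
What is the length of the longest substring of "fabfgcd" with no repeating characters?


Input: "fabfgcd"
Sliding window (track last position of each char):
  Position 0 ('f'): window [0,0] length 1 -- new best
  Position 1 ('a'): window [0,1] length 2 -- new best
  Position 2 ('b'): window [0,2] length 3 -- new best
  Position 3 ('f'): repeat (last at 0), move window start to 1
  Position 3 ('f'): window [1,3] length 3
  Position 4 ('g'): window [1,4] length 4 -- new best
  Position 5 ('c'): window [1,5] length 5 -- new best
  Position 6 ('d'): window [1,6] length 6 -- new best
Longest substring with no repeats: "abfgcd" with length 6

6


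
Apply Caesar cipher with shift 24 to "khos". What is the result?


Caesar cipher: shift "khos" by 24
  'k' (pos 10) + 24 = pos 8 = 'i'
  'h' (pos 7) + 24 = pos 5 = 'f'
  'o' (pos 14) + 24 = pos 12 = 'm'
  's' (pos 18) + 24 = pos 16 = 'q'
Result: ifmq

ifmq


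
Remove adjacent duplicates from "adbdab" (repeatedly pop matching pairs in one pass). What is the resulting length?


Input: adbdab
Stack-based adjacent duplicate removal:
  Read 'a': push. Stack: a
  Read 'd': push. Stack: ad
  Read 'b': push. Stack: adb
  Read 'd': push. Stack: adbd
  Read 'a': push. Stack: adbda
  Read 'b': push. Stack: adbdab
Final stack: "adbdab" (length 6)

6


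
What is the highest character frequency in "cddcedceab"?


Input: cddcedceab
Character counts:
  'a': 1
  'b': 1
  'c': 3
  'd': 3
  'e': 2
Maximum frequency: 3

3


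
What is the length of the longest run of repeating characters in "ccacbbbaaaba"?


Input: "ccacbbbaaaba"
Scanning for longest run:
  Position 1 ('c'): continues run of 'c', length=2
  Position 2 ('a'): new char, reset run to 1
  Position 3 ('c'): new char, reset run to 1
  Position 4 ('b'): new char, reset run to 1
  Position 5 ('b'): continues run of 'b', length=2
  Position 6 ('b'): continues run of 'b', length=3
  Position 7 ('a'): new char, reset run to 1
  Position 8 ('a'): continues run of 'a', length=2
  Position 9 ('a'): continues run of 'a', length=3
  Position 10 ('b'): new char, reset run to 1
  Position 11 ('a'): new char, reset run to 1
Longest run: 'b' with length 3

3


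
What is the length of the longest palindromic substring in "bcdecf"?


Input: "bcdecf"
Checking substrings for palindromes:
  No multi-char palindromic substrings found
Longest palindromic substring: "b" with length 1

1


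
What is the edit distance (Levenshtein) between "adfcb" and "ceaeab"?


Computing edit distance: "adfcb" -> "ceaeab"
DP table:
           c    e    a    e    a    b
      0    1    2    3    4    5    6
  a   1    1    2    2    3    4    5
  d   2    2    2    3    3    4    5
  f   3    3    3    3    4    4    5
  c   4    3    4    4    4    5    5
  b   5    4    4    5    5    5    5
Edit distance = dp[5][6] = 5

5


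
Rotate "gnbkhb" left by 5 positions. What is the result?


Input: "gnbkhb", rotate left by 5
First 5 characters: "gnbkh"
Remaining characters: "b"
Concatenate remaining + first: "b" + "gnbkh" = "bgnbkh"

bgnbkh


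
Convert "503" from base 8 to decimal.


Input: "503" in base 8
Positional expansion:
  Digit '5' (value 5) x 8^2 = 320
  Digit '0' (value 0) x 8^1 = 0
  Digit '3' (value 3) x 8^0 = 3
Sum = 323

323


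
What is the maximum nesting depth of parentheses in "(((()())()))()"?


Input: "(((()())()))()"
Tracking depth:
  Position 0 '(': depth becomes 1
  Position 1 '(': depth becomes 2
  Position 2 '(': depth becomes 3
  Position 3 '(': depth becomes 4
  Position 4 ')': depth becomes 3
  Position 5 '(': depth becomes 4
  Position 6 ')': depth becomes 3
  Position 7 ')': depth becomes 2
  Position 8 '(': depth becomes 3
  Position 9 ')': depth becomes 2
  Position 10 ')': depth becomes 1
  Position 11 ')': depth becomes 0
  Position 12 '(': depth becomes 1
  Position 13 ')': depth becomes 0
Maximum depth reached: 4

4


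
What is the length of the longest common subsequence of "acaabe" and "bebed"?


LCS of "acaabe" and "bebed"
DP table:
           b    e    b    e    d
      0    0    0    0    0    0
  a   0    0    0    0    0    0
  c   0    0    0    0    0    0
  a   0    0    0    0    0    0
  a   0    0    0    0    0    0
  b   0    1    1    1    1    1
  e   0    1    2    2    2    2
LCS length = dp[6][5] = 2

2


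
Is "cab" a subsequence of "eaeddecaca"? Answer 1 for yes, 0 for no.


Check if "cab" is a subsequence of "eaeddecaca"
Greedy scan:
  Position 0 ('e'): no match needed
  Position 1 ('a'): no match needed
  Position 2 ('e'): no match needed
  Position 3 ('d'): no match needed
  Position 4 ('d'): no match needed
  Position 5 ('e'): no match needed
  Position 6 ('c'): matches sub[0] = 'c'
  Position 7 ('a'): matches sub[1] = 'a'
  Position 8 ('c'): no match needed
  Position 9 ('a'): no match needed
Only matched 2/3 characters => not a subsequence

0


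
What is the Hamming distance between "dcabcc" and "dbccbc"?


Comparing "dcabcc" and "dbccbc" position by position:
  Position 0: 'd' vs 'd' => same
  Position 1: 'c' vs 'b' => differ
  Position 2: 'a' vs 'c' => differ
  Position 3: 'b' vs 'c' => differ
  Position 4: 'c' vs 'b' => differ
  Position 5: 'c' vs 'c' => same
Total differences (Hamming distance): 4

4


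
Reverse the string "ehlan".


Input: ehlan
Reading characters right to left:
  Position 4: 'n'
  Position 3: 'a'
  Position 2: 'l'
  Position 1: 'h'
  Position 0: 'e'
Reversed: nalhe

nalhe


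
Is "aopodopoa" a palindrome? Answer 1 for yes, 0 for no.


Input: aopodopoa
Reversed: aopodopoa
  Compare pos 0 ('a') with pos 8 ('a'): match
  Compare pos 1 ('o') with pos 7 ('o'): match
  Compare pos 2 ('p') with pos 6 ('p'): match
  Compare pos 3 ('o') with pos 5 ('o'): match
Result: palindrome

1


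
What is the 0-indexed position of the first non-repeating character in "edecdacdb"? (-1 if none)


Input: edecdacdb
Character frequencies:
  'a': 1
  'b': 1
  'c': 2
  'd': 3
  'e': 2
Scanning left to right for freq == 1:
  Position 0 ('e'): freq=2, skip
  Position 1 ('d'): freq=3, skip
  Position 2 ('e'): freq=2, skip
  Position 3 ('c'): freq=2, skip
  Position 4 ('d'): freq=3, skip
  Position 5 ('a'): unique! => answer = 5

5


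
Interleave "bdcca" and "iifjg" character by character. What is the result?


Interleaving "bdcca" and "iifjg":
  Position 0: 'b' from first, 'i' from second => "bi"
  Position 1: 'd' from first, 'i' from second => "di"
  Position 2: 'c' from first, 'f' from second => "cf"
  Position 3: 'c' from first, 'j' from second => "cj"
  Position 4: 'a' from first, 'g' from second => "ag"
Result: bidicfcjag

bidicfcjag


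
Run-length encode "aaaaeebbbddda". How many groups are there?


Input: aaaaeebbbddda
Scanning for consecutive runs:
  Group 1: 'a' x 4 (positions 0-3)
  Group 2: 'e' x 2 (positions 4-5)
  Group 3: 'b' x 3 (positions 6-8)
  Group 4: 'd' x 3 (positions 9-11)
  Group 5: 'a' x 1 (positions 12-12)
Total groups: 5

5


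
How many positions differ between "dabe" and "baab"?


Comparing "dabe" and "baab" position by position:
  Position 0: 'd' vs 'b' => DIFFER
  Position 1: 'a' vs 'a' => same
  Position 2: 'b' vs 'a' => DIFFER
  Position 3: 'e' vs 'b' => DIFFER
Positions that differ: 3

3


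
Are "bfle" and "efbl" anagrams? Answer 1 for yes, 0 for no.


Strings: "bfle", "efbl"
Sorted first:  befl
Sorted second: befl
Sorted forms match => anagrams

1


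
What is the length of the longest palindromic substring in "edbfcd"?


Input: "edbfcd"
Checking substrings for palindromes:
  No multi-char palindromic substrings found
Longest palindromic substring: "e" with length 1

1


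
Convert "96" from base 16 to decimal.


Input: "96" in base 16
Positional expansion:
  Digit '9' (value 9) x 16^1 = 144
  Digit '6' (value 6) x 16^0 = 6
Sum = 150

150


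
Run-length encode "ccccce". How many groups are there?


Input: ccccce
Scanning for consecutive runs:
  Group 1: 'c' x 5 (positions 0-4)
  Group 2: 'e' x 1 (positions 5-5)
Total groups: 2

2


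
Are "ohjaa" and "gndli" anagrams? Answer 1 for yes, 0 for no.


Strings: "ohjaa", "gndli"
Sorted first:  aahjo
Sorted second: dgiln
Differ at position 0: 'a' vs 'd' => not anagrams

0


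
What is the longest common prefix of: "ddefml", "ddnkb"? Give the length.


Words: ddefml, ddnkb
  Position 0: all 'd' => match
  Position 1: all 'd' => match
  Position 2: ('e', 'n') => mismatch, stop
LCP = "dd" (length 2)

2


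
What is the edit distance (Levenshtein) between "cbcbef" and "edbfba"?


Computing edit distance: "cbcbef" -> "edbfba"
DP table:
           e    d    b    f    b    a
      0    1    2    3    4    5    6
  c   1    1    2    3    4    5    6
  b   2    2    2    2    3    4    5
  c   3    3    3    3    3    4    5
  b   4    4    4    3    4    3    4
  e   5    4    5    4    4    4    4
  f   6    5    5    5    4    5    5
Edit distance = dp[6][6] = 5

5


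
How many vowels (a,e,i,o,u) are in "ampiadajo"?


Input: ampiadajo
Checking each character:
  'a' at position 0: vowel (running total: 1)
  'm' at position 1: consonant
  'p' at position 2: consonant
  'i' at position 3: vowel (running total: 2)
  'a' at position 4: vowel (running total: 3)
  'd' at position 5: consonant
  'a' at position 6: vowel (running total: 4)
  'j' at position 7: consonant
  'o' at position 8: vowel (running total: 5)
Total vowels: 5

5


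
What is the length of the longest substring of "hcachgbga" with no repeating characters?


Input: "hcachgbga"
Sliding window (track last position of each char):
  Position 0 ('h'): window [0,0] length 1 -- new best
  Position 1 ('c'): window [0,1] length 2 -- new best
  Position 2 ('a'): window [0,2] length 3 -- new best
  Position 3 ('c'): repeat (last at 1), move window start to 2
  Position 3 ('c'): window [2,3] length 2
  Position 4 ('h'): window [2,4] length 3
  Position 5 ('g'): window [2,5] length 4 -- new best
  Position 6 ('b'): window [2,6] length 5 -- new best
  Position 7 ('g'): repeat (last at 5), move window start to 6
  Position 7 ('g'): window [6,7] length 2
  Position 8 ('a'): window [6,8] length 3
Longest substring with no repeats: "achgb" with length 5

5


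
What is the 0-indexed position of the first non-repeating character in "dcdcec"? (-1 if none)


Input: dcdcec
Character frequencies:
  'c': 3
  'd': 2
  'e': 1
Scanning left to right for freq == 1:
  Position 0 ('d'): freq=2, skip
  Position 1 ('c'): freq=3, skip
  Position 2 ('d'): freq=2, skip
  Position 3 ('c'): freq=3, skip
  Position 4 ('e'): unique! => answer = 4

4


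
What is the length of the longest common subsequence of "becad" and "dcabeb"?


LCS of "becad" and "dcabeb"
DP table:
           d    c    a    b    e    b
      0    0    0    0    0    0    0
  b   0    0    0    0    1    1    1
  e   0    0    0    0    1    2    2
  c   0    0    1    1    1    2    2
  a   0    0    1    2    2    2    2
  d   0    1    1    2    2    2    2
LCS length = dp[5][6] = 2

2


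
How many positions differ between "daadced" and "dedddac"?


Comparing "daadced" and "dedddac" position by position:
  Position 0: 'd' vs 'd' => same
  Position 1: 'a' vs 'e' => DIFFER
  Position 2: 'a' vs 'd' => DIFFER
  Position 3: 'd' vs 'd' => same
  Position 4: 'c' vs 'd' => DIFFER
  Position 5: 'e' vs 'a' => DIFFER
  Position 6: 'd' vs 'c' => DIFFER
Positions that differ: 5

5


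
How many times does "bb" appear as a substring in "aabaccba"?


Searching for "bb" in "aabaccba"
Scanning each position:
  Position 0: "aa" => no
  Position 1: "ab" => no
  Position 2: "ba" => no
  Position 3: "ac" => no
  Position 4: "cc" => no
  Position 5: "cb" => no
  Position 6: "ba" => no
Total occurrences: 0

0


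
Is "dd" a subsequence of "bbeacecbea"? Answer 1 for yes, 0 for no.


Check if "dd" is a subsequence of "bbeacecbea"
Greedy scan:
  Position 0 ('b'): no match needed
  Position 1 ('b'): no match needed
  Position 2 ('e'): no match needed
  Position 3 ('a'): no match needed
  Position 4 ('c'): no match needed
  Position 5 ('e'): no match needed
  Position 6 ('c'): no match needed
  Position 7 ('b'): no match needed
  Position 8 ('e'): no match needed
  Position 9 ('a'): no match needed
Only matched 0/2 characters => not a subsequence

0


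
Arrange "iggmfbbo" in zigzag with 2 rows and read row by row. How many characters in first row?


Zigzag "iggmfbbo" into 2 rows:
Placing characters:
  'i' => row 0
  'g' => row 1
  'g' => row 0
  'm' => row 1
  'f' => row 0
  'b' => row 1
  'b' => row 0
  'o' => row 1
Rows:
  Row 0: "igfb"
  Row 1: "gmbo"
First row length: 4

4
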